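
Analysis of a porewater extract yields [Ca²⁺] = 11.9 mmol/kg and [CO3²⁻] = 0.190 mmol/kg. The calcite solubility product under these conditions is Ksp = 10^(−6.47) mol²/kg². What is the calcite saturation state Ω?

Ω = 6.67

Ksp = 10^(−6.47) = 3.388×10^-7
Ω = [Ca²⁺][CO3²⁻]/Ksp = (11.9×10^-3)(0.190×10^-3) / 3.388×10^-7 = 6.67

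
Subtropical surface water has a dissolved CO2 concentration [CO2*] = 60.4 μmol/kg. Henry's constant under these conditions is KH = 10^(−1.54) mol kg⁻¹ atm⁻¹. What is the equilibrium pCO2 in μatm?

KH = 10^(−1.54) = 2.884×10^-2 mol kg⁻¹ atm⁻¹
pCO2 = [CO2*]/KH = 60.4×10^-6 / 2.884×10^-2 = 2.09×10^-3 atm = 2090 μatm

pCO2 = 2090 μatm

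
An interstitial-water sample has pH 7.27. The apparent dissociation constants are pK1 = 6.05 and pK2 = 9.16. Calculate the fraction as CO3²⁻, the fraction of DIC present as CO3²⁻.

α₂ = 1 / (1 + [H⁺]/K2 + [H⁺]²/(K1K2)) = 1 / (1 + 10^+1.89 + 10^+0.67)
   = 1 / (1 + 77.625 + 4.6774) = 1/83.302 = 0.01200

α₂ = 0.0120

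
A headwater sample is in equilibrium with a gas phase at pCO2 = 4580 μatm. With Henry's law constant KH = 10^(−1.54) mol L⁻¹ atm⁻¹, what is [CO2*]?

[CO2*] = 132 μmol/L

KH = 10^(−1.54) = 2.884×10^-2 mol L⁻¹ atm⁻¹
[CO2*] = KH · pCO2 = 2.884×10^-2 × 4580×10^-6 atm = 1.32×10^-4 mol/L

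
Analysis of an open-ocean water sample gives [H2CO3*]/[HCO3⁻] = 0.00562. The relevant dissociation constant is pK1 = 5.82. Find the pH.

pH = 8.07

From K1 = [H⁺][HCO3⁻]/[H2CO3*]:  pH = pK1 − log₁₀([H2CO3*]/[HCO3⁻])
log₁₀(0.00562) = -2.250
pH = 5.82 − (-2.250) = 8.07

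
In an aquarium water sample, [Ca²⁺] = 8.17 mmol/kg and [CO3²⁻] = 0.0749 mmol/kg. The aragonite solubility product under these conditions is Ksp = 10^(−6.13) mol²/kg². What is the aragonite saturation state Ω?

Ksp = 10^(−6.13) = 7.413×10^-7
Ω = [Ca²⁺][CO3²⁻]/Ksp = (8.17×10^-3)(0.0749×10^-3) / 7.413×10^-7 = 0.825

Ω = 0.825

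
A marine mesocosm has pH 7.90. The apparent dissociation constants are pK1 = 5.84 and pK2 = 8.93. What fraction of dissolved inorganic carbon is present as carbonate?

α₂ = 1 / (1 + [H⁺]/K2 + [H⁺]²/(K1K2)) = 1 / (1 + 10^+1.03 + 10^-1.03)
   = 1 / (1 + 10.715 + 0.093325) = 1/11.809 = 0.08468

α₂ = 0.0847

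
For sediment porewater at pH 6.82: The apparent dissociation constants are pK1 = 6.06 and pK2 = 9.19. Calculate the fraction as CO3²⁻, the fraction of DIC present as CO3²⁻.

α₂ = 1 / (1 + [H⁺]/K2 + [H⁺]²/(K1K2)) = 1 / (1 + 10^+2.37 + 10^+1.61)
   = 1 / (1 + 234.42 + 40.738) = 1/276.16 = 0.003621

α₂ = 0.00362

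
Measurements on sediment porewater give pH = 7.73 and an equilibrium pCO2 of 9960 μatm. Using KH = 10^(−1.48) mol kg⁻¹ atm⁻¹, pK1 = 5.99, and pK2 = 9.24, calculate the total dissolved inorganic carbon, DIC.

DIC = 19.0 mmol/kg

[CO2*] = KH · pCO2 = 10^(−1.48) × 9960×10^-6 = 3.298×10^-4 mol/kg
α₀ = 1/(1 + K1/[H⁺] + K1K2/[H⁺]²) = 1/(1 + 10^+1.74 + 10^+0.23) = 0.01735
DIC = [CO2*]/α₀ = 3.298×10^-4 / 0.01735 = 19.0 mmol/kg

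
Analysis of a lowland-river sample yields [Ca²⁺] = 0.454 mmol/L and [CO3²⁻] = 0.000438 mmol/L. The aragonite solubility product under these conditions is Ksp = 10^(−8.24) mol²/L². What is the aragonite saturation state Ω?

Ω = 0.0346

Ksp = 10^(−8.24) = 5.754×10^-9
Ω = [Ca²⁺][CO3²⁻]/Ksp = (0.454×10^-3)(0.000438×10^-3) / 5.754×10^-9 = 0.0346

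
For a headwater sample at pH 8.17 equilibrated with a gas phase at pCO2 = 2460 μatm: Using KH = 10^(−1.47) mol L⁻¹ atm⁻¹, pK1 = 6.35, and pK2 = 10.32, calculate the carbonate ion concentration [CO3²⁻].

[CO2*] = KH · pCO2 = 10^(−1.47) × 2460×10^-6 = 8.336×10^-5 mol/L
α₀ = 1/(1 + K1/[H⁺] + K1K2/[H⁺]²) = 1/(1 + 10^+1.82 + 10^-0.33) = 0.01481
DIC = [CO2*]/α₀ = 8.336×10^-5 / 0.01481 = 5.630 mmol/L
[CO3²⁻] = α₂·DIC; α₂ = 0.006926, so [CO3²⁻] = 0.006926 × 5.630 = 0.0390 mmol/L

[CO3²⁻] = 0.0390 mmol/L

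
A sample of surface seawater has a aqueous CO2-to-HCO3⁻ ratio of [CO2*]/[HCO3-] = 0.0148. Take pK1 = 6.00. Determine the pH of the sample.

pH = 7.83

From K1 = [H⁺][HCO3-]/[CO2*]:  pH = pK1 − log₁₀([CO2*]/[HCO3-])
log₁₀(0.0148) = -1.830
pH = 6.00 − (-1.830) = 7.83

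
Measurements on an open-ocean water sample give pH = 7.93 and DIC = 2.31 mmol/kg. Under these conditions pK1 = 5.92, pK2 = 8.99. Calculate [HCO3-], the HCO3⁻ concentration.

[HCO3⁻] = 2.11 mmol/kg

α₁ = 1 / (1 + [H⁺]/K1 + K2/[H⁺]) = 1 / (1 + 10^-2.01 + 10^-1.06)
   = 1 / (1 + 0.0097724 + 0.087096) = 1/1.0969 = 0.9117
[HCO3⁻] = α₁ × DIC = 0.9117 × 2.31 = 2.11 mmol/kg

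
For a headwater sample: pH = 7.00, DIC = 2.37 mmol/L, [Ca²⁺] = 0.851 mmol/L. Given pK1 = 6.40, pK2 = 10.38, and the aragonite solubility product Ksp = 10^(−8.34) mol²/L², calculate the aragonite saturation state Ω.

α₂ = 1 / (1 + [H⁺]/K2 + [H⁺]²/(K1K2)) = 1 / (1 + 10^+3.38 + 10^+2.78)
   = 1 / (1 + 2398.8 + 602.56) = 1/3002.4 = 0.0003331
[CO3²⁻] = α₂ × DIC = 0.0003331 × 2.37 = 0.0007894 mmol/L = 0.7894 μmol/L
Ksp = 10^(−8.34) = 4.571×10^-9
Ω = [Ca²⁺][CO3²⁻]/Ksp = (0.851×10^-3)(7.894×10^-7) / 4.571×10^-9 = 0.147

Ω = 0.147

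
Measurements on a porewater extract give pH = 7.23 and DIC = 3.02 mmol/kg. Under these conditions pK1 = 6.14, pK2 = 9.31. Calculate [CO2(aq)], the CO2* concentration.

α₀ = 1 / (1 + K1/[H⁺] + K1K2/[H⁺]²) = 1 / (1 + 10^+1.09 + 10^-0.99)
   = 1 / (1 + 12.303 + 0.10233) = 1/13.405 = 0.07460
[CO2*] = α₀ × DIC = 0.07460 × 3.02 = 0.225 mmol/kg

[CO2*] = 0.225 mmol/kg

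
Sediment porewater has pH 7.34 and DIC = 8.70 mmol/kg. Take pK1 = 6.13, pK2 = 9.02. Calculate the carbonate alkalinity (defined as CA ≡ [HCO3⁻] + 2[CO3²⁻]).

CA = 8.37 mmol/kg

CA = [HCO3⁻] + 2[CO3²⁻] = (α₁ + 2α₂)·DIC
At pH 7.34: [H⁺]/K1 = 10^-1.21 = 0.061660, K2/[H⁺] = 10^-1.68 = 0.020893
α₁ = 1/(1 + 0.061660 + 0.020893) = 1/1.0826 = 0.9237; α₂ = α₁·K2/[H⁺] = 0.01930
α₁ + 2α₂ = 0.9623
CA = 0.9623 × 8.70 = 8.37 mmol/kg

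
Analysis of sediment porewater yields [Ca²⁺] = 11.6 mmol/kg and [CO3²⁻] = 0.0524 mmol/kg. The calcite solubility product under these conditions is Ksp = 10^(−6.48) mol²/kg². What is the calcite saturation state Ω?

Ksp = 10^(−6.48) = 3.311×10^-7
Ω = [Ca²⁺][CO3²⁻]/Ksp = (11.6×10^-3)(0.0524×10^-3) / 3.311×10^-7 = 1.84

Ω = 1.84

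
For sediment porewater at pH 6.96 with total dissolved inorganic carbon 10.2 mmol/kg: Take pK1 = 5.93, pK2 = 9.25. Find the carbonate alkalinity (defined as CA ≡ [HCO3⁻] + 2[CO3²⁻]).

CA = [HCO3⁻] + 2[CO3²⁻] = (α₁ + 2α₂)·DIC
At pH 6.96: [H⁺]/K1 = 10^-1.03 = 0.093325, K2/[H⁺] = 10^-2.29 = 0.0051286
α₁ = 1/(1 + 0.093325 + 0.0051286) = 1/1.0985 = 0.9104; α₂ = α₁·K2/[H⁺] = 0.004669
α₁ + 2α₂ = 0.9197
CA = 0.9197 × 10.2 = 9.38 mmol/kg

CA = 9.38 mmol/kg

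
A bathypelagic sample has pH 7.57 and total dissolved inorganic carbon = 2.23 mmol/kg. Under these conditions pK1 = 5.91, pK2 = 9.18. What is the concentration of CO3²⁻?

[CO3²⁻] = 0.0523 mmol/kg

α₂ = 1 / (1 + [H⁺]/K2 + [H⁺]²/(K1K2)) = 1 / (1 + 10^+1.61 + 10^-0.05)
   = 1 / (1 + 40.738 + 0.89125) = 1/42.629 = 0.02346
[CO3²⁻] = α₂ × DIC = 0.02346 × 2.23 = 0.0523 mmol/kg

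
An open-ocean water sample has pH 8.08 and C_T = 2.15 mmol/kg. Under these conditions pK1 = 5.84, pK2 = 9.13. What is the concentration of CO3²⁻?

α₂ = 1 / (1 + [H⁺]/K2 + [H⁺]²/(K1K2)) = 1 / (1 + 10^+1.05 + 10^-1.19)
   = 1 / (1 + 11.220 + 0.064565) = 1/12.285 = 0.08140
[CO3²⁻] = α₂ × DIC = 0.08140 × 2.15 = 0.175 mmol/kg

[CO3²⁻] = 0.175 mmol/kg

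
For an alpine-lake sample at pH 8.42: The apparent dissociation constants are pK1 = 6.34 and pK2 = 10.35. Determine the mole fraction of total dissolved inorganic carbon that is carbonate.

α₂ = 0.0115

α₂ = 1 / (1 + [H⁺]/K2 + [H⁺]²/(K1K2)) = 1 / (1 + 10^+1.93 + 10^-0.15)
   = 1 / (1 + 85.114 + 0.70795) = 1/86.822 = 0.01152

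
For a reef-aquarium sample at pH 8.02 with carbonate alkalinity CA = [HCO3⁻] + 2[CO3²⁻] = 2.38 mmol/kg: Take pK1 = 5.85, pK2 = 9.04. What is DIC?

CA = [HCO3⁻] + 2[CO3²⁻] = (α₁ + 2α₂)·DIC
At pH 8.02: [H⁺]/K1 = 10^-2.17 = 0.0067608, K2/[H⁺] = 10^-1.02 = 0.095499
α₁ = 1/(1 + 0.0067608 + 0.095499) = 1/1.1023 = 0.9072; α₂ = α₁·K2/[H⁺] = 0.08664
α₁ + 2α₂ = 1.0805
DIC = CA / (α₁ + 2α₂) = 2.38 / 1.0805 = 2.20 mmol/kg

DIC = 2.20 mmol/kg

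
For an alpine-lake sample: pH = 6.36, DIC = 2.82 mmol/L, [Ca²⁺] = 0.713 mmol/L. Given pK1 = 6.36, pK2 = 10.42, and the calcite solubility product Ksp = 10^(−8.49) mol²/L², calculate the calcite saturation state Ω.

α₂ = 1 / (1 + [H⁺]/K2 + [H⁺]²/(K1K2)) = 1 / (1 + 10^+4.06 + 10^+4.06)
   = 1 / (1 + 1.1482×10^4 + 1.1482×10^4) = 1/2.2964×10^4 = 4.355×10^-5
[CO3²⁻] = α₂ × DIC = 4.355×10^-5 × 2.82 = 0.0001228 mmol/L = 0.1228 μmol/L
Ksp = 10^(−8.49) = 3.236×10^-9
Ω = [Ca²⁺][CO3²⁻]/Ksp = (0.713×10^-3)(1.228×10^-7) / 3.236×10^-9 = 0.0271

Ω = 0.0271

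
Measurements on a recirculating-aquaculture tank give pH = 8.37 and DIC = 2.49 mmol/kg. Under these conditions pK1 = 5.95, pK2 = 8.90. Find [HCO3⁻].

[HCO3⁻] = 1.92 mmol/kg

α₁ = 1 / (1 + [H⁺]/K1 + K2/[H⁺]) = 1 / (1 + 10^-2.42 + 10^-0.53)
   = 1 / (1 + 0.0038019 + 0.29512) = 1/1.2989 = 0.7699
[HCO3⁻] = α₁ × DIC = 0.7699 × 2.49 = 1.92 mmol/kg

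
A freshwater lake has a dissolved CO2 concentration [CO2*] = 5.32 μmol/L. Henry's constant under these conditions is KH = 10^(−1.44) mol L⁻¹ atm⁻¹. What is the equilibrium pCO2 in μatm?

KH = 10^(−1.44) = 3.631×10^-2 mol L⁻¹ atm⁻¹
pCO2 = [CO2*]/KH = 5.32×10^-6 / 3.631×10^-2 = 1.47×10^-4 atm = 147 μatm

pCO2 = 147 μatm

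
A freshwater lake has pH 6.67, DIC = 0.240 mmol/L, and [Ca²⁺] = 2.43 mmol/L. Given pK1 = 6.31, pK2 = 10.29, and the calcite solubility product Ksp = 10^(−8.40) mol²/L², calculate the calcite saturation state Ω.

α₂ = 1 / (1 + [H⁺]/K2 + [H⁺]²/(K1K2)) = 1 / (1 + 10^+3.62 + 10^+3.26)
   = 1 / (1 + 4168.7 + 1819.7) = 1/5989.4 = 0.0001670
[CO3²⁻] = α₂ × DIC = 0.0001670 × 0.240 = 4.007×10^-5 mmol/L = 0.04007 μmol/L
Ksp = 10^(−8.40) = 3.981×10^-9
Ω = [Ca²⁺][CO3²⁻]/Ksp = (2.43×10^-3)(4.007×10^-8) / 3.981×10^-9 = 0.0245

Ω = 0.0245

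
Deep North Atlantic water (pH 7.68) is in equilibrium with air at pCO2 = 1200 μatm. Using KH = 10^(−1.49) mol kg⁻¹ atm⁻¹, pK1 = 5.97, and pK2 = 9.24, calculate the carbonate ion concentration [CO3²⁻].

[CO3²⁻] = 0.0549 mmol/kg

[CO2*] = KH · pCO2 = 10^(−1.49) × 1200×10^-6 = 3.883×10^-5 mol/kg
α₀ = 1/(1 + K1/[H⁺] + K1K2/[H⁺]²) = 1/(1 + 10^+1.71 + 10^+0.15) = 0.01862
DIC = [CO2*]/α₀ = 3.883×10^-5 / 0.01862 = 2.085 mmol/kg
[CO3²⁻] = α₂·DIC; α₂ = 0.02630, so [CO3²⁻] = 0.02630 × 2.085 = 0.0549 mmol/kg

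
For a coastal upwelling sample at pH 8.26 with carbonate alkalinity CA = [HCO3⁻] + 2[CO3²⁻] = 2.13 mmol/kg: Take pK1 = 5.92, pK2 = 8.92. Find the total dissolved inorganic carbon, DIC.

DIC = 1.81 mmol/kg

CA = [HCO3⁻] + 2[CO3²⁻] = (α₁ + 2α₂)·DIC
At pH 8.26: [H⁺]/K1 = 10^-2.34 = 0.0045709, K2/[H⁺] = 10^-0.66 = 0.21878
α₁ = 1/(1 + 0.0045709 + 0.21878) = 1/1.2233 = 0.8174; α₂ = α₁·K2/[H⁺] = 0.1788
α₁ + 2α₂ = 1.1751
DIC = CA / (α₁ + 2α₂) = 2.13 / 1.1751 = 1.81 mmol/kg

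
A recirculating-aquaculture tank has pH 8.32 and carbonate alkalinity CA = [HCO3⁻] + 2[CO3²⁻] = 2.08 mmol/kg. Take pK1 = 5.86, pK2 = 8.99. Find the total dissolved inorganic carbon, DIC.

DIC = 1.77 mmol/kg

CA = [HCO3⁻] + 2[CO3²⁻] = (α₁ + 2α₂)·DIC
At pH 8.32: [H⁺]/K1 = 10^-2.46 = 0.0034674, K2/[H⁺] = 10^-0.67 = 0.21380
α₁ = 1/(1 + 0.0034674 + 0.21380) = 1/1.2173 = 0.8215; α₂ = α₁·K2/[H⁺] = 0.1756
α₁ + 2α₂ = 1.1728
DIC = CA / (α₁ + 2α₂) = 2.08 / 1.1728 = 1.77 mmol/kg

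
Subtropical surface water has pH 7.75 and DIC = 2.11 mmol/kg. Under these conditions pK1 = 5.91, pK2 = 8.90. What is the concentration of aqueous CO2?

[CO2*] = 0.0281 mmol/kg

α₀ = 1 / (1 + K1/[H⁺] + K1K2/[H⁺]²) = 1 / (1 + 10^+1.84 + 10^+0.69)
   = 1 / (1 + 69.183 + 4.8978) = 1/75.081 = 0.01332
[CO2*] = α₀ × DIC = 0.01332 × 2.11 = 0.0281 mmol/kg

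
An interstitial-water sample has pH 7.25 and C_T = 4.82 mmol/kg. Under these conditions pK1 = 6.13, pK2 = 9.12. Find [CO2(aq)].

[CO2*] = 0.336 mmol/kg

α₀ = 1 / (1 + K1/[H⁺] + K1K2/[H⁺]²) = 1 / (1 + 10^+1.12 + 10^-0.75)
   = 1 / (1 + 13.183 + 0.17783) = 1/14.360 = 0.06964
[CO2*] = α₀ × DIC = 0.06964 × 4.82 = 0.336 mmol/kg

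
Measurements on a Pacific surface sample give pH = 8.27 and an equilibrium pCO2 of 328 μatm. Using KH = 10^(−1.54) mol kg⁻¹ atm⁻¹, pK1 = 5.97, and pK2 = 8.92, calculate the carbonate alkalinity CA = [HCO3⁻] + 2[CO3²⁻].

CA = 2.73 mmol/kg

[CO2*] = KH · pCO2 = 10^(−1.54) × 328×10^-6 = 9.460×10^-6 mol/kg
α₀ = 1/(1 + K1/[H⁺] + K1K2/[H⁺]²) = 1/(1 + 10^+2.30 + 10^+1.65) = 0.004078
DIC = [CO2*]/α₀ = 9.460×10^-6 / 0.004078 = 2.319 mmol/kg
CA = (α₁ + 2α₂)·DIC = (0.8137 + 2×0.1822) × 2.319 = 2.73 mmol/kg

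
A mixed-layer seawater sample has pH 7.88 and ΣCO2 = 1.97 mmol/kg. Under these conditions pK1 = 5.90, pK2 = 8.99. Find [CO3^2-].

[CO3²⁻] = 0.141 mmol/kg

α₂ = 1 / (1 + [H⁺]/K2 + [H⁺]²/(K1K2)) = 1 / (1 + 10^+1.11 + 10^-0.87)
   = 1 / (1 + 12.882 + 0.13490) = 1/14.017 = 0.07134
[CO3²⁻] = α₂ × DIC = 0.07134 × 1.97 = 0.141 mmol/kg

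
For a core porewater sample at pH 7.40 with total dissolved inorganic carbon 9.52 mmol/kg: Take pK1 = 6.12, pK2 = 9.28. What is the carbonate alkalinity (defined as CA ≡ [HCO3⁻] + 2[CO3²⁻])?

CA = 9.17 mmol/kg

CA = [HCO3⁻] + 2[CO3²⁻] = (α₁ + 2α₂)·DIC
At pH 7.40: [H⁺]/K1 = 10^-1.28 = 0.052481, K2/[H⁺] = 10^-1.88 = 0.013183
α₁ = 1/(1 + 0.052481 + 0.013183) = 1/1.0657 = 0.9384; α₂ = α₁·K2/[H⁺] = 0.01237
α₁ + 2α₂ = 0.9631
CA = 0.9631 × 9.52 = 9.17 mmol/kg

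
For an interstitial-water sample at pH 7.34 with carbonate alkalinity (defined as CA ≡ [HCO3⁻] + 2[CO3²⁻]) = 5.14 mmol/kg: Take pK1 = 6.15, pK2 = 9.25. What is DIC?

CA = [HCO3⁻] + 2[CO3²⁻] = (α₁ + 2α₂)·DIC
At pH 7.34: [H⁺]/K1 = 10^-1.19 = 0.064565, K2/[H⁺] = 10^-1.91 = 0.012303
α₁ = 1/(1 + 0.064565 + 0.012303) = 1/1.0769 = 0.9286; α₂ = α₁·K2/[H⁺] = 0.01142
α₁ + 2α₂ = 0.9515
DIC = CA / (α₁ + 2α₂) = 5.14 / 0.9515 = 5.40 mmol/kg

DIC = 5.40 mmol/kg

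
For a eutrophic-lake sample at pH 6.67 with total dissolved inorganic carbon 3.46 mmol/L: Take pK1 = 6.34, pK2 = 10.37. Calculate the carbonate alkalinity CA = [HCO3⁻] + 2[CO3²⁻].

CA = [HCO3⁻] + 2[CO3²⁻] = (α₁ + 2α₂)·DIC
At pH 6.67: [H⁺]/K1 = 10^-0.33 = 0.46774, K2/[H⁺] = 10^-3.70 = 0.00019953
α₁ = 1/(1 + 0.46774 + 0.00019953) = 1/1.4679 = 0.6812; α₂ = α₁·K2/[H⁺] = 0.0001359
α₁ + 2α₂ = 0.6815
CA = 0.6815 × 3.46 = 2.36 mmol/L

CA = 2.36 mmol/L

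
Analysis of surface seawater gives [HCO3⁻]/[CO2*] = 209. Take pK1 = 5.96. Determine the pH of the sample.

pH = 8.28

From K1 = [H⁺][HCO3⁻]/[CO2*]:  pH = pK1 + log₁₀([HCO3⁻]/[CO2*])
log₁₀(209) = +2.320
pH = 5.96 + (+2.320) = 8.28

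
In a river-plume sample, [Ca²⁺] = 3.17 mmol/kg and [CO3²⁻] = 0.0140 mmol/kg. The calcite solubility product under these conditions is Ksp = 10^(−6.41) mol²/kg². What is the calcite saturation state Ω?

Ksp = 10^(−6.41) = 3.890×10^-7
Ω = [Ca²⁺][CO3²⁻]/Ksp = (3.17×10^-3)(0.0140×10^-3) / 3.890×10^-7 = 0.114

Ω = 0.114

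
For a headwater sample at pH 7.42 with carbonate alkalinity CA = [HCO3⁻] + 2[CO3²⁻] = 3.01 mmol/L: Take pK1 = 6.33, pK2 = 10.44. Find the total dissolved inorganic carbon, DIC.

CA = [HCO3⁻] + 2[CO3²⁻] = (α₁ + 2α₂)·DIC
At pH 7.42: [H⁺]/K1 = 10^-1.09 = 0.081283, K2/[H⁺] = 10^-3.02 = 0.00095499
α₁ = 1/(1 + 0.081283 + 0.00095499) = 1/1.0822 = 0.9240; α₂ = α₁·K2/[H⁺] = 0.0008824
α₁ + 2α₂ = 0.9258
DIC = CA / (α₁ + 2α₂) = 3.01 / 0.9258 = 3.25 mmol/L

DIC = 3.25 mmol/L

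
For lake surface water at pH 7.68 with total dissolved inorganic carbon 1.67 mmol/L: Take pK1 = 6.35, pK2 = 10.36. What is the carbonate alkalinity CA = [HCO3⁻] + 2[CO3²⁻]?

CA = 1.60 mmol/L

CA = [HCO3⁻] + 2[CO3²⁻] = (α₁ + 2α₂)·DIC
At pH 7.68: [H⁺]/K1 = 10^-1.33 = 0.046774, K2/[H⁺] = 10^-2.68 = 0.0020893
α₁ = 1/(1 + 0.046774 + 0.0020893) = 1/1.0489 = 0.9534; α₂ = α₁·K2/[H⁺] = 0.001992
α₁ + 2α₂ = 0.9574
CA = 0.9574 × 1.67 = 1.60 mmol/L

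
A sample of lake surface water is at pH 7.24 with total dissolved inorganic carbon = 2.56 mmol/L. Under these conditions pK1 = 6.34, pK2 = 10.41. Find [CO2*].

[CO2*] = 0.286 mmol/L

α₀ = 1 / (1 + K1/[H⁺] + K1K2/[H⁺]²) = 1 / (1 + 10^+0.90 + 10^-2.27)
   = 1 / (1 + 7.9433 + 0.0053703) = 1/8.9487 = 0.1117
[CO2*] = α₀ × DIC = 0.1117 × 2.56 = 0.286 mmol/L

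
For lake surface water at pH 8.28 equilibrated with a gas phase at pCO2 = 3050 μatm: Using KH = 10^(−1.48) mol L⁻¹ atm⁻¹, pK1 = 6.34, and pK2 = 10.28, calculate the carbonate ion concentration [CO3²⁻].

[CO3²⁻] = 0.0880 mmol/L

[CO2*] = KH · pCO2 = 10^(−1.48) × 3050×10^-6 = 1.010×10^-4 mol/L
α₀ = 1/(1 + K1/[H⁺] + K1K2/[H⁺]²) = 1/(1 + 10^+1.94 + 10^-0.06) = 0.01124
DIC = [CO2*]/α₀ = 1.010×10^-4 / 0.01124 = 8.985 mmol/L
[CO3²⁻] = α₂·DIC; α₂ = 0.009790, so [CO3²⁻] = 0.009790 × 8.985 = 0.0880 mmol/L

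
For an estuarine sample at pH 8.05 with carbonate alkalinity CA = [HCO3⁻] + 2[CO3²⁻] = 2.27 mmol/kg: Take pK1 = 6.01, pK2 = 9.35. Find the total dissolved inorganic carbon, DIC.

DIC = 2.19 mmol/kg

CA = [HCO3⁻] + 2[CO3²⁻] = (α₁ + 2α₂)·DIC
At pH 8.05: [H⁺]/K1 = 10^-2.04 = 0.0091201, K2/[H⁺] = 10^-1.30 = 0.050119
α₁ = 1/(1 + 0.0091201 + 0.050119) = 1/1.0592 = 0.9441; α₂ = α₁·K2/[H⁺] = 0.04732
α₁ + 2α₂ = 1.0387
DIC = CA / (α₁ + 2α₂) = 2.27 / 1.0387 = 2.19 mmol/kg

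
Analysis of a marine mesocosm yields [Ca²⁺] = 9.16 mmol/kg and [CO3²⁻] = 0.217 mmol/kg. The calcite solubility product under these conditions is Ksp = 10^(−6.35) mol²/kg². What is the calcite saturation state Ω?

Ω = 4.45

Ksp = 10^(−6.35) = 4.467×10^-7
Ω = [Ca²⁺][CO3²⁻]/Ksp = (9.16×10^-3)(0.217×10^-3) / 4.467×10^-7 = 4.45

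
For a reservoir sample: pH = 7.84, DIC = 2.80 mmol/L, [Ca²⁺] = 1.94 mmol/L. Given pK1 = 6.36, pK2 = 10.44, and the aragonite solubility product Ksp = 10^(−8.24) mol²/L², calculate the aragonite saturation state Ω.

Ω = 2.29

α₂ = 1 / (1 + [H⁺]/K2 + [H⁺]²/(K1K2)) = 1 / (1 + 10^+2.60 + 10^+1.12)
   = 1 / (1 + 398.11 + 13.183) = 1/412.29 = 0.002425
[CO3²⁻] = α₂ × DIC = 0.002425 × 2.80 = 0.006791 mmol/L = 6.791 μmol/L
Ksp = 10^(−8.24) = 5.754×10^-9
Ω = [Ca²⁺][CO3²⁻]/Ksp = (1.94×10^-3)(6.791×10^-6) / 5.754×10^-9 = 2.29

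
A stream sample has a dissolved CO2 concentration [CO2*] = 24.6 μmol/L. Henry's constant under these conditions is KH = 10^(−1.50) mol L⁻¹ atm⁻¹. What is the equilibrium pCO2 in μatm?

KH = 10^(−1.50) = 3.162×10^-2 mol L⁻¹ atm⁻¹
pCO2 = [CO2*]/KH = 24.6×10^-6 / 3.162×10^-2 = 7.78×10^-4 atm = 778 μatm

pCO2 = 778 μatm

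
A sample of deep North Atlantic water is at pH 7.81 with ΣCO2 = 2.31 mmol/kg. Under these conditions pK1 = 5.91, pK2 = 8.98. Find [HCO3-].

α₁ = 1 / (1 + [H⁺]/K1 + K2/[H⁺]) = 1 / (1 + 10^-1.90 + 10^-1.17)
   = 1 / (1 + 0.012589 + 0.067608) = 1/1.0802 = 0.9258
[HCO3⁻] = α₁ × DIC = 0.9258 × 2.31 = 2.14 mmol/kg

[HCO3⁻] = 2.14 mmol/kg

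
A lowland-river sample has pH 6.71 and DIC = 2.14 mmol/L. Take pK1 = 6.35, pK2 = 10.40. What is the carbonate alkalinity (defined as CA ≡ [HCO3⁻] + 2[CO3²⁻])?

CA = 1.49 mmol/L

CA = [HCO3⁻] + 2[CO3²⁻] = (α₁ + 2α₂)·DIC
At pH 6.71: [H⁺]/K1 = 10^-0.36 = 0.43652, K2/[H⁺] = 10^-3.69 = 0.00020417
α₁ = 1/(1 + 0.43652 + 0.00020417) = 1/1.4367 = 0.6960; α₂ = α₁·K2/[H⁺] = 0.0001421
α₁ + 2α₂ = 0.6963
CA = 0.6963 × 2.14 = 1.49 mmol/L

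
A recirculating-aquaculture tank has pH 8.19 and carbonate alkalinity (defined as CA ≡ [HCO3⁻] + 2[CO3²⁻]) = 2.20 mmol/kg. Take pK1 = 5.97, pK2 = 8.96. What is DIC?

CA = [HCO3⁻] + 2[CO3²⁻] = (α₁ + 2α₂)·DIC
At pH 8.19: [H⁺]/K1 = 10^-2.22 = 0.0060256, K2/[H⁺] = 10^-0.77 = 0.16982
α₁ = 1/(1 + 0.0060256 + 0.16982) = 1/1.1758 = 0.8504; α₂ = α₁·K2/[H⁺] = 0.1444
α₁ + 2α₂ = 1.1393
DIC = CA / (α₁ + 2α₂) = 2.20 / 1.1393 = 1.93 mmol/kg

DIC = 1.93 mmol/kg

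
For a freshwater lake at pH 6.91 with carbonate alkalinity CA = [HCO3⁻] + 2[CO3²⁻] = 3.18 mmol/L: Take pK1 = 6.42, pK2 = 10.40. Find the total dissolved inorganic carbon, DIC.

DIC = 4.21 mmol/L

CA = [HCO3⁻] + 2[CO3²⁻] = (α₁ + 2α₂)·DIC
At pH 6.91: [H⁺]/K1 = 10^-0.49 = 0.32359, K2/[H⁺] = 10^-3.49 = 0.00032359
α₁ = 1/(1 + 0.32359 + 0.00032359) = 1/1.3239 = 0.7553; α₂ = α₁·K2/[H⁺] = 0.0002444
α₁ + 2α₂ = 0.7558
DIC = CA / (α₁ + 2α₂) = 3.18 / 0.7558 = 4.21 mmol/L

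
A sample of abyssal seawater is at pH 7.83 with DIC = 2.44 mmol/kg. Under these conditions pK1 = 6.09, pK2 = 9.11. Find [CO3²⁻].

[CO3²⁻] = 0.120 mmol/kg

α₂ = 1 / (1 + [H⁺]/K2 + [H⁺]²/(K1K2)) = 1 / (1 + 10^+1.28 + 10^-0.46)
   = 1 / (1 + 19.055 + 0.34674) = 1/20.401 = 0.04902
[CO3²⁻] = α₂ × DIC = 0.04902 × 2.44 = 0.120 mmol/kg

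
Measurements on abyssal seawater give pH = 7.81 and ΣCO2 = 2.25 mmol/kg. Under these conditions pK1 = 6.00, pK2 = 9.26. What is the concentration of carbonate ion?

α₂ = 1 / (1 + [H⁺]/K2 + [H⁺]²/(K1K2)) = 1 / (1 + 10^+1.45 + 10^-0.36)
   = 1 / (1 + 28.184 + 0.43652) = 1/29.620 = 0.03376
[CO3²⁻] = α₂ × DIC = 0.03376 × 2.25 = 0.0760 mmol/kg

[CO3²⁻] = 0.0760 mmol/kg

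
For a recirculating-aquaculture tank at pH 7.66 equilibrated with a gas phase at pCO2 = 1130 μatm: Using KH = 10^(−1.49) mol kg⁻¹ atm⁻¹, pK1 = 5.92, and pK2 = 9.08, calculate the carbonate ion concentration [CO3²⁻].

[CO2*] = KH · pCO2 = 10^(−1.49) × 1130×10^-6 = 3.657×10^-5 mol/kg
α₀ = 1/(1 + K1/[H⁺] + K1K2/[H⁺]²) = 1/(1 + 10^+1.74 + 10^+0.32) = 0.01723
DIC = [CO2*]/α₀ = 3.657×10^-5 / 0.01723 = 2.122 mmol/kg
[CO3²⁻] = α₂·DIC; α₂ = 0.03600, so [CO3²⁻] = 0.03600 × 2.122 = 0.0764 mmol/kg

[CO3²⁻] = 0.0764 mmol/kg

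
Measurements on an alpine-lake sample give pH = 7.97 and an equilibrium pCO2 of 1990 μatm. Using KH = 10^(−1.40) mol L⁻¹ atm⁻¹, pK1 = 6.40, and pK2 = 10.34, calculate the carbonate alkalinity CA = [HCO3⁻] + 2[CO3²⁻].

CA = 2.97 mmol/L

[CO2*] = KH · pCO2 = 10^(−1.40) × 1990×10^-6 = 7.922×10^-5 mol/L
α₀ = 1/(1 + K1/[H⁺] + K1K2/[H⁺]²) = 1/(1 + 10^+1.57 + 10^-0.80) = 0.02610
DIC = [CO2*]/α₀ = 7.922×10^-5 / 0.02610 = 3.035 mmol/L
CA = (α₁ + 2α₂)·DIC = (0.9698 + 2×0.004137) × 3.035 = 2.97 mmol/L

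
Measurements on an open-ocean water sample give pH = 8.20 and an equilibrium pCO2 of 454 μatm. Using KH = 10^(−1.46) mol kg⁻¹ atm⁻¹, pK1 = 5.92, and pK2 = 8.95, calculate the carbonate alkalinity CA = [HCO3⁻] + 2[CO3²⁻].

[CO2*] = KH · pCO2 = 10^(−1.46) × 454×10^-6 = 1.574×10^-5 mol/kg
α₀ = 1/(1 + K1/[H⁺] + K1K2/[H⁺]²) = 1/(1 + 10^+2.28 + 10^+1.53) = 0.004436
DIC = [CO2*]/α₀ = 1.574×10^-5 / 0.004436 = 3.549 mmol/kg
CA = (α₁ + 2α₂)·DIC = (0.8453 + 2×0.1503) × 3.549 = 4.07 mmol/kg

CA = 4.07 mmol/kg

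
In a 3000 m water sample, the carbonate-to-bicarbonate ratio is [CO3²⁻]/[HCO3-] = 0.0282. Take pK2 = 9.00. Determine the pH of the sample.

pH = 7.45

From K2 = [H⁺][CO3²⁻]/[HCO3-]:  pH = pK2 + log₁₀([CO3²⁻]/[HCO3-])
log₁₀(0.0282) = -1.550
pH = 9.00 + (-1.550) = 7.45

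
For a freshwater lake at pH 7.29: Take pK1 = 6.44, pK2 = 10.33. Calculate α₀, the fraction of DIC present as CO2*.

α₀ = 1 / (1 + K1/[H⁺] + K1K2/[H⁺]²) = 1 / (1 + 10^+0.85 + 10^-2.19)
   = 1 / (1 + 7.0795 + 0.0064565) = 1/8.0859 = 0.1237

α₀ = 0.124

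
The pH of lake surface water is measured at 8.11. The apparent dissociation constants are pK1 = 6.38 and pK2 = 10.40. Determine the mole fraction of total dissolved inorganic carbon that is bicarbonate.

α₁ = 1 / (1 + [H⁺]/K1 + K2/[H⁺]) = 1 / (1 + 10^-1.73 + 10^-2.29)
   = 1 / (1 + 0.018621 + 0.0051286) = 1/1.0237 = 0.9768

α₁ = 0.977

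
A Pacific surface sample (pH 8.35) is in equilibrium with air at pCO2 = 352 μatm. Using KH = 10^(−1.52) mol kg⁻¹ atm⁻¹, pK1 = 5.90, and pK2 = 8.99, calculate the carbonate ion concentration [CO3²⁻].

[CO3²⁻] = 0.686 mmol/kg

[CO2*] = KH · pCO2 = 10^(−1.52) × 352×10^-6 = 1.063×10^-5 mol/kg
α₀ = 1/(1 + K1/[H⁺] + K1K2/[H⁺]²) = 1/(1 + 10^+2.45 + 10^+1.81) = 0.002878
DIC = [CO2*]/α₀ = 1.063×10^-5 / 0.002878 = 3.693 mmol/kg
[CO3²⁻] = α₂·DIC; α₂ = 0.1859, so [CO3²⁻] = 0.1859 × 3.693 = 0.686 mmol/kg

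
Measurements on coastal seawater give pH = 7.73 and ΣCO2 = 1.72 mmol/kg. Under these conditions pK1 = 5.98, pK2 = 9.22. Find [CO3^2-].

[CO3²⁻] = 0.0530 mmol/kg

α₂ = 1 / (1 + [H⁺]/K2 + [H⁺]²/(K1K2)) = 1 / (1 + 10^+1.49 + 10^-0.26)
   = 1 / (1 + 30.903 + 0.54954) = 1/32.452 = 0.03081
[CO3²⁻] = α₂ × DIC = 0.03081 × 1.72 = 0.0530 mmol/kg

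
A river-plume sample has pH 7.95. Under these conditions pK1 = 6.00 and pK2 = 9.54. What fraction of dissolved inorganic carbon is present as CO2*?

α₀ = 1 / (1 + K1/[H⁺] + K1K2/[H⁺]²) = 1 / (1 + 10^+1.95 + 10^+0.36)
   = 1 / (1 + 89.125 + 2.2909) = 1/92.416 = 0.01082

α₀ = 0.0108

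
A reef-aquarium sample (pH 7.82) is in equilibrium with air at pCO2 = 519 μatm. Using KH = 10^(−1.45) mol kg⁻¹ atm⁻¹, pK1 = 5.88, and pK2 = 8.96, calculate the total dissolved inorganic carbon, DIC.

DIC = 1.74 mmol/kg

[CO2*] = KH · pCO2 = 10^(−1.45) × 519×10^-6 = 1.841×10^-5 mol/kg
α₀ = 1/(1 + K1/[H⁺] + K1K2/[H⁺]²) = 1/(1 + 10^+1.94 + 10^+0.80) = 0.01059
DIC = [CO2*]/α₀ = 1.841×10^-5 / 0.01059 = 1.74 mmol/kg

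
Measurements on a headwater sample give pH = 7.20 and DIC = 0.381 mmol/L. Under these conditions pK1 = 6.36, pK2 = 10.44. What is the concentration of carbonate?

[CO3²⁻] = 0.191 μmol/L

α₂ = 1 / (1 + [H⁺]/K2 + [H⁺]²/(K1K2)) = 1 / (1 + 10^+3.24 + 10^+2.40)
   = 1 / (1 + 1737.8 + 251.19) = 1/1990.0 = 0.0005025
[CO3²⁻] = α₂ × DIC = 0.0005025 × 0.381 = 0.000191 mmol/L = 0.191 μmol/L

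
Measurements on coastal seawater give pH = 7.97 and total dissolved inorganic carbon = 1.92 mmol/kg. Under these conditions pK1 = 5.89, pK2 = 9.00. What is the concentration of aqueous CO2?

α₀ = 1 / (1 + K1/[H⁺] + K1K2/[H⁺]²) = 1 / (1 + 10^+2.08 + 10^+1.05)
   = 1 / (1 + 120.23 + 11.220) = 1/132.45 = 0.007550
[CO2*] = α₀ × DIC = 0.007550 × 1.92 = 0.0145 mmol/kg = 14.5 μmol/kg

[CO2*] = 14.5 μmol/kg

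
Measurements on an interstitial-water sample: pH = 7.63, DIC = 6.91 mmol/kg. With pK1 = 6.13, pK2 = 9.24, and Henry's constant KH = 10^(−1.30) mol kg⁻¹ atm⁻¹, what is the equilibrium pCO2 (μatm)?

pCO2 = 4130 μatm

α₀ = 1 / (1 + K1/[H⁺] + K1K2/[H⁺]²) = 1 / (1 + 10^+1.50 + 10^-0.11)
   = 1 / (1 + 31.623 + 0.77625) = 1/33.399 = 0.02994
[CO2*] = α₀ × DIC = 0.02994 × 6.91 = 0.2069 mmol/kg
pCO2 = [CO2*]/KH = 2.069×10^-4 / 5.012×10^-2 = 4130 μatm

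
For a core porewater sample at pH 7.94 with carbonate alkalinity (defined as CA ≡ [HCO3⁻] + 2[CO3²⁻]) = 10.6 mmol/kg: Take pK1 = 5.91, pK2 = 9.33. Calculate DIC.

CA = [HCO3⁻] + 2[CO3²⁻] = (α₁ + 2α₂)·DIC
At pH 7.94: [H⁺]/K1 = 10^-2.03 = 0.0093325, K2/[H⁺] = 10^-1.39 = 0.040738
α₁ = 1/(1 + 0.0093325 + 0.040738) = 1/1.0501 = 0.9523; α₂ = α₁·K2/[H⁺] = 0.03880
α₁ + 2α₂ = 1.0299
DIC = CA / (α₁ + 2α₂) = 10.6 / 1.0299 = 10.3 mmol/kg

DIC = 10.3 mmol/kg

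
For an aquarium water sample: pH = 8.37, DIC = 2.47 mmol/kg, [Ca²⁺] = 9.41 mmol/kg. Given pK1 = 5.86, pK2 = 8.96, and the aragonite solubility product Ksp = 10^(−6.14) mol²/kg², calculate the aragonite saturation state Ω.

Ω = 6.54

α₂ = 1 / (1 + [H⁺]/K2 + [H⁺]²/(K1K2)) = 1 / (1 + 10^+0.59 + 10^-1.92)
   = 1 / (1 + 3.8905 + 0.012023) = 1/4.9025 = 0.2040
[CO3²⁻] = α₂ × DIC = 0.2040 × 2.47 = 0.5038 mmol/kg
Ksp = 10^(−6.14) = 7.244×10^-7
Ω = [Ca²⁺][CO3²⁻]/Ksp = (9.41×10^-3)(5.038×10^-4) / 7.244×10^-7 = 6.54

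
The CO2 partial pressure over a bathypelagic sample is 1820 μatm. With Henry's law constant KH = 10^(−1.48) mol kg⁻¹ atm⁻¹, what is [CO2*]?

KH = 10^(−1.48) = 3.311×10^-2 mol kg⁻¹ atm⁻¹
[CO2*] = KH · pCO2 = 3.311×10^-2 × 1820×10^-6 atm = 6.03×10^-5 mol/kg

[CO2*] = 60.3 μmol/kg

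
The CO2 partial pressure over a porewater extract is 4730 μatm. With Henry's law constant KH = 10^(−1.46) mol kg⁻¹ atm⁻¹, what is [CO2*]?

[CO2*] = 164 μmol/kg

KH = 10^(−1.46) = 3.467×10^-2 mol kg⁻¹ atm⁻¹
[CO2*] = KH · pCO2 = 3.467×10^-2 × 4730×10^-6 atm = 1.64×10^-4 mol/kg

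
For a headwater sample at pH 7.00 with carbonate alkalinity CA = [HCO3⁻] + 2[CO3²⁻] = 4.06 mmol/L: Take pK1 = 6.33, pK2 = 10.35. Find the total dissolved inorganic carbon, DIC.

CA = [HCO3⁻] + 2[CO3²⁻] = (α₁ + 2α₂)·DIC
At pH 7.00: [H⁺]/K1 = 10^-0.67 = 0.21380, K2/[H⁺] = 10^-3.35 = 0.00044668
α₁ = 1/(1 + 0.21380 + 0.00044668) = 1/1.2142 = 0.8236; α₂ = α₁·K2/[H⁺] = 0.0003679
α₁ + 2α₂ = 0.8243
DIC = CA / (α₁ + 2α₂) = 4.06 / 0.8243 = 4.93 mmol/L

DIC = 4.93 mmol/L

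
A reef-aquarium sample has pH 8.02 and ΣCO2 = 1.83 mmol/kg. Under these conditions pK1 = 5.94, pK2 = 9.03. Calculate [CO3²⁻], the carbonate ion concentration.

[CO3²⁻] = 0.162 mmol/kg

α₂ = 1 / (1 + [H⁺]/K2 + [H⁺]²/(K1K2)) = 1 / (1 + 10^+1.01 + 10^-1.07)
   = 1 / (1 + 10.233 + 0.085114) = 1/11.318 = 0.08835
[CO3²⁻] = α₂ × DIC = 0.08835 × 1.83 = 0.162 mmol/kg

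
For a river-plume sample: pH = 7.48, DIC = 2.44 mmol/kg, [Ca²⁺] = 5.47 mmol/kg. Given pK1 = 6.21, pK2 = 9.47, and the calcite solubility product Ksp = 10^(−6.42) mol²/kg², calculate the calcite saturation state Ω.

Ω = 0.338

α₂ = 1 / (1 + [H⁺]/K2 + [H⁺]²/(K1K2)) = 1 / (1 + 10^+1.99 + 10^+0.72)
   = 1 / (1 + 97.724 + 5.2481) = 1/103.97 = 0.009618
[CO3²⁻] = α₂ × DIC = 0.009618 × 2.44 = 0.02347 mmol/kg
Ksp = 10^(−6.42) = 3.802×10^-7
Ω = [Ca²⁺][CO3²⁻]/Ksp = (5.47×10^-3)(2.347×10^-5) / 3.802×10^-7 = 0.338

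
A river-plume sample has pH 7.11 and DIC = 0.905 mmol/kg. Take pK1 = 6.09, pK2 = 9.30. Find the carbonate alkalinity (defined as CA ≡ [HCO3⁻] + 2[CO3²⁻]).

CA = 0.832 mmol/kg

CA = [HCO3⁻] + 2[CO3²⁻] = (α₁ + 2α₂)·DIC
At pH 7.11: [H⁺]/K1 = 10^-1.02 = 0.095499, K2/[H⁺] = 10^-2.19 = 0.0064565
α₁ = 1/(1 + 0.095499 + 0.0064565) = 1/1.1020 = 0.9075; α₂ = α₁·K2/[H⁺] = 0.005859
α₁ + 2α₂ = 0.9192
CA = 0.9192 × 0.905 = 0.832 mmol/kg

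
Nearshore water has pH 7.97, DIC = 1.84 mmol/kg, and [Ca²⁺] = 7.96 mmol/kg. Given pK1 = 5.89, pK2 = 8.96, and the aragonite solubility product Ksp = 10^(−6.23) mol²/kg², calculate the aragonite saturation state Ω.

α₂ = 1 / (1 + [H⁺]/K2 + [H⁺]²/(K1K2)) = 1 / (1 + 10^+0.99 + 10^-1.09)
   = 1 / (1 + 9.7724 + 0.081283) = 1/10.854 = 0.09213
[CO3²⁻] = α₂ × DIC = 0.09213 × 1.84 = 0.1695 mmol/kg
Ksp = 10^(−6.23) = 5.888×10^-7
Ω = [Ca²⁺][CO3²⁻]/Ksp = (7.96×10^-3)(1.695×10^-4) / 5.888×10^-7 = 2.29

Ω = 2.29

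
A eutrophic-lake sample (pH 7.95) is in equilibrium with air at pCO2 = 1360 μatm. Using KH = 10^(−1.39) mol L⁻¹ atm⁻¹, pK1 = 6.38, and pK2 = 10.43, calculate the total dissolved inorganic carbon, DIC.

DIC = 2.12 mmol/L

[CO2*] = KH · pCO2 = 10^(−1.39) × 1360×10^-6 = 5.540×10^-5 mol/L
α₀ = 1/(1 + K1/[H⁺] + K1K2/[H⁺]²) = 1/(1 + 10^+1.57 + 10^-0.91) = 0.02613
DIC = [CO2*]/α₀ = 5.540×10^-5 / 0.02613 = 2.12 mmol/L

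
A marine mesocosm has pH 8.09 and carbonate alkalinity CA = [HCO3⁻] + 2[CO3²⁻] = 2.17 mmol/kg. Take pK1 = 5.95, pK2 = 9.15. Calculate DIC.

CA = [HCO3⁻] + 2[CO3²⁻] = (α₁ + 2α₂)·DIC
At pH 8.09: [H⁺]/K1 = 10^-2.14 = 0.0072444, K2/[H⁺] = 10^-1.06 = 0.087096
α₁ = 1/(1 + 0.0072444 + 0.087096) = 1/1.0943 = 0.9138; α₂ = α₁·K2/[H⁺] = 0.07959
α₁ + 2α₂ = 1.0730
DIC = CA / (α₁ + 2α₂) = 2.17 / 1.0730 = 2.02 mmol/kg

DIC = 2.02 mmol/kg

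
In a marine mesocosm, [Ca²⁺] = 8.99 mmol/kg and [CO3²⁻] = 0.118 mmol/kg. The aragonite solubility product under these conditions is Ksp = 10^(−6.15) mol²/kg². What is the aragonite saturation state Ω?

Ksp = 10^(−6.15) = 7.079×10^-7
Ω = [Ca²⁺][CO3²⁻]/Ksp = (8.99×10^-3)(0.118×10^-3) / 7.079×10^-7 = 1.50

Ω = 1.50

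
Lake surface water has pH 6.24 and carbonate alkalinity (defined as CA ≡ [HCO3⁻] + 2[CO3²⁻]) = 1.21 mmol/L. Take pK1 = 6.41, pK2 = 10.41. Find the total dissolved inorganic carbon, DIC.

DIC = 3.00 mmol/L

CA = [HCO3⁻] + 2[CO3²⁻] = (α₁ + 2α₂)·DIC
At pH 6.24: [H⁺]/K1 = 10^0.17 = 1.4791, K2/[H⁺] = 10^-4.17 = 6.7608×10^-5
α₁ = 1/(1 + 1.4791 + 6.7608×10^-5) = 1/2.4792 = 0.4034; α₂ = α₁·K2/[H⁺] = 2.727×10^-5
α₁ + 2α₂ = 0.4034
DIC = CA / (α₁ + 2α₂) = 1.21 / 0.4034 = 3.00 mmol/L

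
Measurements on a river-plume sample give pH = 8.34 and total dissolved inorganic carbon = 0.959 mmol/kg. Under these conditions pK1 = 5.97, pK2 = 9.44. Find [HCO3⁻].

[HCO3⁻] = 0.885 mmol/kg

α₁ = 1 / (1 + [H⁺]/K1 + K2/[H⁺]) = 1 / (1 + 10^-2.37 + 10^-1.10)
   = 1 / (1 + 0.0042658 + 0.079433) = 1/1.0837 = 0.9228
[HCO3⁻] = α₁ × DIC = 0.9228 × 0.959 = 0.885 mmol/kg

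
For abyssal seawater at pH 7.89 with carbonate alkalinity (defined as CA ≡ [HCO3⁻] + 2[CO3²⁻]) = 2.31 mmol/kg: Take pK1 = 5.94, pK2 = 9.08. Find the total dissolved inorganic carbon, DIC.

DIC = 2.20 mmol/kg

CA = [HCO3⁻] + 2[CO3²⁻] = (α₁ + 2α₂)·DIC
At pH 7.89: [H⁺]/K1 = 10^-1.95 = 0.011220, K2/[H⁺] = 10^-1.19 = 0.064565
α₁ = 1/(1 + 0.011220 + 0.064565) = 1/1.0758 = 0.9296; α₂ = α₁·K2/[H⁺] = 0.06002
α₁ + 2α₂ = 1.0496
DIC = CA / (α₁ + 2α₂) = 2.31 / 1.0496 = 2.20 mmol/kg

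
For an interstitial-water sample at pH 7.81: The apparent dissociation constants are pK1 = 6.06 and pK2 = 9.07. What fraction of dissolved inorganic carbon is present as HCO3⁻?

α₁ = 1 / (1 + [H⁺]/K1 + K2/[H⁺]) = 1 / (1 + 10^-1.75 + 10^-1.26)
   = 1 / (1 + 0.017783 + 0.054954) = 1/1.0727 = 0.9322

α₁ = 0.932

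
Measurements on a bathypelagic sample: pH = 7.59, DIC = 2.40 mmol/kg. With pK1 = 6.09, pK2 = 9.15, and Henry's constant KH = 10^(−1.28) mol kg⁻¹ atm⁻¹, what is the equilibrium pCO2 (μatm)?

pCO2 = 1370 μatm

α₀ = 1 / (1 + K1/[H⁺] + K1K2/[H⁺]²) = 1 / (1 + 10^+1.50 + 10^-0.06)
   = 1 / (1 + 31.623 + 0.87096) = 1/33.494 = 0.02986
[CO2*] = α₀ × DIC = 0.02986 × 2.40 = 0.07166 mmol/kg
pCO2 = [CO2*]/KH = 7.166×10^-5 / 5.248×10^-2 = 1370 μatm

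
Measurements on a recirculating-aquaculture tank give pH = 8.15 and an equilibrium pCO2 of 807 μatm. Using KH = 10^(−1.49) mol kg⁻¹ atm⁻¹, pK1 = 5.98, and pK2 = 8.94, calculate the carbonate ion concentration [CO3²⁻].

[CO2*] = KH · pCO2 = 10^(−1.49) × 807×10^-6 = 2.611×10^-5 mol/kg
α₀ = 1/(1 + K1/[H⁺] + K1K2/[H⁺]²) = 1/(1 + 10^+2.17 + 10^+1.38) = 0.005784
DIC = [CO2*]/α₀ = 2.611×10^-5 / 0.005784 = 4.515 mmol/kg
[CO3²⁻] = α₂·DIC; α₂ = 0.1387, so [CO3²⁻] = 0.1387 × 4.515 = 0.626 mmol/kg

[CO3²⁻] = 0.626 mmol/kg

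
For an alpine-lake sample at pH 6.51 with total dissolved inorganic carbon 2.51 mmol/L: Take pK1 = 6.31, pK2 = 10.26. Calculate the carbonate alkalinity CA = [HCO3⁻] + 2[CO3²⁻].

CA = 1.54 mmol/L

CA = [HCO3⁻] + 2[CO3²⁻] = (α₁ + 2α₂)·DIC
At pH 6.51: [H⁺]/K1 = 10^-0.20 = 0.63096, K2/[H⁺] = 10^-3.75 = 0.00017783
α₁ = 1/(1 + 0.63096 + 0.00017783) = 1/1.6311 = 0.6131; α₂ = α₁·K2/[H⁺] = 0.0001090
α₁ + 2α₂ = 0.6133
CA = 0.6133 × 2.51 = 1.54 mmol/L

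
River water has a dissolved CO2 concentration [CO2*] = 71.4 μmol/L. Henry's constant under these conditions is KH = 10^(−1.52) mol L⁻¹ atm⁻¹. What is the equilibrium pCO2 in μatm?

pCO2 = 2360 μatm

KH = 10^(−1.52) = 3.020×10^-2 mol L⁻¹ atm⁻¹
pCO2 = [CO2*]/KH = 71.4×10^-6 / 3.020×10^-2 = 2.36×10^-3 atm = 2360 μatm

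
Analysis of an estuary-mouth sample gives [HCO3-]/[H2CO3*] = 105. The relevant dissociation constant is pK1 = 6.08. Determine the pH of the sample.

From K1 = [H⁺][HCO3-]/[H2CO3*]:  pH = pK1 + log₁₀([HCO3-]/[H2CO3*])
log₁₀(105) = +2.021
pH = 6.08 + (+2.021) = 8.10

pH = 8.10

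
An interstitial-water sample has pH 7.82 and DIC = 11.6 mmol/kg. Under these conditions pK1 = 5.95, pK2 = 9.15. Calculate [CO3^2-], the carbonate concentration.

α₂ = 1 / (1 + [H⁺]/K2 + [H⁺]²/(K1K2)) = 1 / (1 + 10^+1.33 + 10^-0.54)
   = 1 / (1 + 21.380 + 0.28840) = 1/22.668 = 0.04412
[CO3²⁻] = α₂ × DIC = 0.04412 × 11.6 = 0.512 mmol/kg

[CO3²⁻] = 0.512 mmol/kg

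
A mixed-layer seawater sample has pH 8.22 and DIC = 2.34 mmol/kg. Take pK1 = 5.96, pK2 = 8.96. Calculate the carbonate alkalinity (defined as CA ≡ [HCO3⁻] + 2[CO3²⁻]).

CA = [HCO3⁻] + 2[CO3²⁻] = (α₁ + 2α₂)·DIC
At pH 8.22: [H⁺]/K1 = 10^-2.26 = 0.0054954, K2/[H⁺] = 10^-0.74 = 0.18197
α₁ = 1/(1 + 0.0054954 + 0.18197) = 1/1.1875 = 0.8421; α₂ = α₁·K2/[H⁺] = 0.1532
α₁ + 2α₂ = 1.1486
CA = 1.1486 × 2.34 = 2.69 mmol/kg

CA = 2.69 mmol/kg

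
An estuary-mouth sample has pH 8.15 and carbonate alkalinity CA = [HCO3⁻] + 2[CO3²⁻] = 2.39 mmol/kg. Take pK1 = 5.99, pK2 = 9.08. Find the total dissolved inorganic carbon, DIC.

DIC = 2.18 mmol/kg

CA = [HCO3⁻] + 2[CO3²⁻] = (α₁ + 2α₂)·DIC
At pH 8.15: [H⁺]/K1 = 10^-2.16 = 0.0069183, K2/[H⁺] = 10^-0.93 = 0.11749
α₁ = 1/(1 + 0.0069183 + 0.11749) = 1/1.1244 = 0.8894; α₂ = α₁·K2/[H⁺] = 0.1045
α₁ + 2α₂ = 1.0983
DIC = CA / (α₁ + 2α₂) = 2.39 / 1.0983 = 2.18 mmol/kg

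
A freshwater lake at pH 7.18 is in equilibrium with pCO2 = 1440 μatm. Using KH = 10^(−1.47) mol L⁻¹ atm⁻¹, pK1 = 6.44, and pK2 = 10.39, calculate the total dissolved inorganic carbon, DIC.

DIC = 0.317 mmol/L

[CO2*] = KH · pCO2 = 10^(−1.47) × 1440×10^-6 = 4.879×10^-5 mol/L
α₀ = 1/(1 + K1/[H⁺] + K1K2/[H⁺]²) = 1/(1 + 10^+0.74 + 10^-2.47) = 0.1539
DIC = [CO2*]/α₀ = 4.879×10^-5 / 0.1539 = 0.317 mmol/L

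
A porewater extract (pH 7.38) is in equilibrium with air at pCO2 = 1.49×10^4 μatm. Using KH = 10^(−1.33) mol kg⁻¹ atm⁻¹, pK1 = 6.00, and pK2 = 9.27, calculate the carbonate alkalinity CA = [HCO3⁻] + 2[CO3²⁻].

CA = 17.1 mmol/kg

[CO2*] = KH · pCO2 = 10^(−1.33) × 1.49×10^4×10^-6 = 6.969×10^-4 mol/kg
α₀ = 1/(1 + K1/[H⁺] + K1K2/[H⁺]²) = 1/(1 + 10^+1.38 + 10^-0.51) = 0.03953
DIC = [CO2*]/α₀ = 6.969×10^-4 / 0.03953 = 17.63 mmol/kg
CA = (α₁ + 2α₂)·DIC = (0.9483 + 2×0.01222) × 17.63 = 17.1 mmol/kg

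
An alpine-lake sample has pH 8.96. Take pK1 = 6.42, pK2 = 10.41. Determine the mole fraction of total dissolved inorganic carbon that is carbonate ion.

α₂ = 1 / (1 + [H⁺]/K2 + [H⁺]²/(K1K2)) = 1 / (1 + 10^+1.45 + 10^-1.09)
   = 1 / (1 + 28.184 + 0.081283) = 1/29.265 = 0.03417

α₂ = 0.0342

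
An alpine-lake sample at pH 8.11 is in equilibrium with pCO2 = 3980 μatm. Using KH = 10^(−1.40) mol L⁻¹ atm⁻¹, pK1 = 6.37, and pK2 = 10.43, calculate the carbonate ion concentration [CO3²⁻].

[CO3²⁻] = 0.0417 mmol/L

[CO2*] = KH · pCO2 = 10^(−1.40) × 3980×10^-6 = 1.584×10^-4 mol/L
α₀ = 1/(1 + K1/[H⁺] + K1K2/[H⁺]²) = 1/(1 + 10^+1.74 + 10^-0.58) = 0.01779
DIC = [CO2*]/α₀ = 1.584×10^-4 / 0.01779 = 8.907 mmol/L
[CO3²⁻] = α₂·DIC; α₂ = 0.004679, so [CO3²⁻] = 0.004679 × 8.907 = 0.0417 mmol/L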